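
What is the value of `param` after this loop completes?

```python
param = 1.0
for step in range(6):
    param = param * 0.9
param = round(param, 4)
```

Exponential decay: 1.0 * 0.9^6
`param` takes the values: 1.0 → 0.9 → 0.81 → 0.729 → 0.6561 → 0.59049 → 0.531441 → 0.5314

Answer: 0.5314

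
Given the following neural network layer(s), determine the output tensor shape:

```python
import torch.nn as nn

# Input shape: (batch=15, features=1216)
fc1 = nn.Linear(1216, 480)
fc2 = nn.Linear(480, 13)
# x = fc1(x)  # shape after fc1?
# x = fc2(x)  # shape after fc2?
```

Input: (15, 1216) -> after fc1: (15, 480) -> Output: (15, 13)

Answer: (15, 13)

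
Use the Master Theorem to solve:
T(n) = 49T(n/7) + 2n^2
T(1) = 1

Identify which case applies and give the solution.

a=49, b=7, f(n)=2n^2. log_7(49) = 2. Since c=2 = 2, Case 2 applies: T(n) = Θ(n^log_b(a) · log n) = O(n^2 log n).

Answer: O(n^2 log n) - Case 2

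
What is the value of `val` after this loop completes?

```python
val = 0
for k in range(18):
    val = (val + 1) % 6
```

Increment mod 6, 18 times = 0
`val` takes the values: 0 → 1 → 2 → 3 → 4 → 5 → 0 → 1 → 2 → 3 → 4 → 5 → 0 → 1 → 2 → 3 → 4 → 5 → 0

Answer: 0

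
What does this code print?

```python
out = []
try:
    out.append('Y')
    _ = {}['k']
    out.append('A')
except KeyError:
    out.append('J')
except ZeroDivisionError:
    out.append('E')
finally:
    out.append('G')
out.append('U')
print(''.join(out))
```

Execution trace: 'Y' (try body) → 'J' (except KeyError) → 'G' (finally) → 'U' (after the try/except). Output: YJGU

Answer: YJGU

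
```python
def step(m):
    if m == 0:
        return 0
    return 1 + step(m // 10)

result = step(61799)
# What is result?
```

Count of digits of 61799: 5

Answer: 5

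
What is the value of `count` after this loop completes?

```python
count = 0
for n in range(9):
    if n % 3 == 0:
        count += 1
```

Count numbers divisible by 3 in range(9)
`count` takes the values: 0 → 1 → 2 → 3

Answer: 3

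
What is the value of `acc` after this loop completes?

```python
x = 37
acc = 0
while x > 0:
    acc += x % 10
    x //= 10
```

Sum digits of 37
`acc` takes the values: 0 → 7 → 10

Answer: 10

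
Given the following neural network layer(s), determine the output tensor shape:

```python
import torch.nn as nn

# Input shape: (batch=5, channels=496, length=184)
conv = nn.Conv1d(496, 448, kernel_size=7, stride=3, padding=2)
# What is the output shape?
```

Input: (5, 496, 184) -> Output: (5, 448, 61)

Answer: (5, 448, 61)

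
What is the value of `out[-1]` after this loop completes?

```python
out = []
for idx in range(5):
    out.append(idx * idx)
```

Last element of squares 0 to 4
`out` takes the values: [] → [0] → [0, 1] → [0, 1, 4] → [0, 1, 4, 9] → [0, 1, 4, 9, 16]
So `out[-1]` = 16

Answer: 16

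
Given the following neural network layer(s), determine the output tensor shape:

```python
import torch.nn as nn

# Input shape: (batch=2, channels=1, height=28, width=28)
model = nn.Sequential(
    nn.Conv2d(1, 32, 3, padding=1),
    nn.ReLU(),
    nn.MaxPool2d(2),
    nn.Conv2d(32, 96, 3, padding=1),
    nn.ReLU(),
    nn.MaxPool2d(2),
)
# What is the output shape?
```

Input: (2, 1, 28, 28) -> after first Conv2d: (2, 32, 28, 28) -> after first MaxPool2d: (2, 32, 14, 14) -> after second Conv2d: (2, 96, 14, 14) -> Output: (2, 96, 7, 7)

Answer: (2, 96, 7, 7)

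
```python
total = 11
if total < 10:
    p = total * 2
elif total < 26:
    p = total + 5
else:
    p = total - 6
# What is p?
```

Trace:
`total = 11` → total = 11
`if total < 10: ...` → total < 10 is False, total < 26 is True → p = 16
So p = 16

Answer: 16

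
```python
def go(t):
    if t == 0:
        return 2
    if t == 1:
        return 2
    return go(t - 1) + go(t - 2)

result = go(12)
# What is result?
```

Build up from base cases: go(0)=2, go(1)=2, go(2)=4, go(3)=6, go(4)=10, go(5)=16, go(6)=26, ..., go(12)=466

Answer: 466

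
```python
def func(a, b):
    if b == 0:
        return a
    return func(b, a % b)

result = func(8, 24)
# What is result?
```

func(8, 24) -> func(24, 8) -> func(8, 0) -> 8

Answer: 8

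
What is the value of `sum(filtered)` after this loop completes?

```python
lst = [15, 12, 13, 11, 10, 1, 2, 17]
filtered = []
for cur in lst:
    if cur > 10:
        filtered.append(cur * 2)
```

Sum of doubled values > 10
`filtered` takes the values: [] → [30] → [30, 24] → [30, 24, 26] → [30, 24, 26, 22] → [30, 24, 26, 22, 34]
So `sum(filtered)` = 136

Answer: 136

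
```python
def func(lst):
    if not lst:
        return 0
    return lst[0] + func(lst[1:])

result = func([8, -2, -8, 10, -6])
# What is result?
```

8 + (-2) + (-8) + 10 + (-6) + 0 = 2

Answer: 2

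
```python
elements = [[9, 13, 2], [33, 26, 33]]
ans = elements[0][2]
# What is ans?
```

Trace:
`elements = [[9, 13, 2], [33, 26, 33]]` → elements = [[9, 13, 2], [33, 26, 33]]
`ans = elements[0][2]` → ans = 2
So ans = 2

Answer: 2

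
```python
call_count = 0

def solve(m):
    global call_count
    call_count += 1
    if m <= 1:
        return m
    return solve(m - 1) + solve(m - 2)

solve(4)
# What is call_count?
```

Calls(m) = 1 + Calls(m-1) + Calls(m-2); Calls(0)=Calls(1)=1. For m=4 this gives 9.

Answer: 9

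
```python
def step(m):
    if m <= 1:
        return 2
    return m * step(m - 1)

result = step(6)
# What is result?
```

step(6) = 6 * 5 * 4 * 3 * 2 * 2 = 1440

Answer: 1440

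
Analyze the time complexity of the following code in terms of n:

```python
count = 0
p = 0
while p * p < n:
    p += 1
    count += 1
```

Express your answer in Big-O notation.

Each loop level contributes: √n. Multiplying the contributions gives O(√n).

Answer: O(√n)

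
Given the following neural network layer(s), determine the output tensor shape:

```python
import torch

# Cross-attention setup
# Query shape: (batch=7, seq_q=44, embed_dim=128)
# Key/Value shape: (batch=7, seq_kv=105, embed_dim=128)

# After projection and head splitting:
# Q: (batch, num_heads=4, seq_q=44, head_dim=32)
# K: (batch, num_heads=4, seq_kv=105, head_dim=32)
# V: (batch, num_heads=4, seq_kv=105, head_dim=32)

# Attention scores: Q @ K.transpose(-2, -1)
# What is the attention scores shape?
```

Input: (7, 44, 128) -> Output: (7, 4, 44, 105)

Answer: (7, 4, 44, 105)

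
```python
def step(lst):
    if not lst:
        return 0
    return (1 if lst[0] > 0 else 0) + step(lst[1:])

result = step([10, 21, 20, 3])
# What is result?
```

Count of positive elements in [10, 21, 20, 3] = 4

Answer: 4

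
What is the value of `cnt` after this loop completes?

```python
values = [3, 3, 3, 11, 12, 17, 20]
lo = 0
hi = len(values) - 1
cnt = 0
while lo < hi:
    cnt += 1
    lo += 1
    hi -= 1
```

Iterations until pointers meet (list length 7)
`cnt` takes the values: 0 → 1 → 2 → 3

Answer: 3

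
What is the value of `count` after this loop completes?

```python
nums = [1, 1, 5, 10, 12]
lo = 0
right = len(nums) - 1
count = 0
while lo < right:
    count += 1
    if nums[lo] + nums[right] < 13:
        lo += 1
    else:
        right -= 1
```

Steps to find pair summing to 13
`count` takes the values: 0 → 1 → 2 → 3 → 4

Answer: 4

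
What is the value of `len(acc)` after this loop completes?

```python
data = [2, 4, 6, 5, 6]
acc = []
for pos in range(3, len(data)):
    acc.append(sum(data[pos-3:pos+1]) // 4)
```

Number of 4-element averages
`acc` takes the values: [] → [4] → [4, 5]
So `len(acc)` = 2

Answer: 2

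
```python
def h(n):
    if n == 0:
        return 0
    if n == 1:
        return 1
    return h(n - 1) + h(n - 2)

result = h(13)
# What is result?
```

Build up from base cases: h(0)=0, h(1)=1, h(2)=1, h(3)=2, h(4)=3, h(5)=5, h(6)=8, ..., h(13)=233

Answer: 233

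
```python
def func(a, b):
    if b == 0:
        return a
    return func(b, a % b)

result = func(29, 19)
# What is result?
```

func(29, 19) -> func(19, 10) -> func(10, 9) -> func(9, 1) -> func(1, 0) -> 1

Answer: 1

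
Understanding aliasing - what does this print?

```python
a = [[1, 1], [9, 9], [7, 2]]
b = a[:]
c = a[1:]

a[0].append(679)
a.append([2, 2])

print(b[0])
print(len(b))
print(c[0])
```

Key concept: slice with nested mutation.
Step by step:
`a = [[1, 1], [9, 9], [7, 2]]` → a = [[1, 1], [9, 9], [7, 2]]
`b = a[:]` → b = [[1, 1], [9, 9], [7, 2]]
`c = a[1:]` → c = [[9, 9], [7, 2]]
`a[0].append(679)` → a = [[1, 1, 679], [9, 9], [7, 2]]; b = [[1, 1, 679], [9, 9], [7, 2]]
`a.append([2, 2])` → a = [[1, 1, 679], [9, 9], [7, 2], [2, 2]]
`print(b[0])` → prints [1, 1, 679]
`print(len(b))` → prints 3
`print(c[0])` → prints [9, 9]

Answer:
[1, 1, 679]
3
[9, 9]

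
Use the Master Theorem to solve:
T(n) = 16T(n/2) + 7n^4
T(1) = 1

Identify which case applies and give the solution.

a=16, b=2, f(n)=7n^4. log_2(16) = 4. Since c=4 = 4, Case 2 applies: T(n) = Θ(n^log_b(a) · log n) = O(n^4 log n).

Answer: O(n^4 log n) - Case 2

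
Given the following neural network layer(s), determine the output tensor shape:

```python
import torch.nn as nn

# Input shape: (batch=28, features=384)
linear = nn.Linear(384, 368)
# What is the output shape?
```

Input: (28, 384) -> Output: (28, 368)

Answer: (28, 368)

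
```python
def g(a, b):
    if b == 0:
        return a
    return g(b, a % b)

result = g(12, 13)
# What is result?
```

g(12, 13) -> g(13, 12) -> g(12, 1) -> g(1, 0) -> 1

Answer: 1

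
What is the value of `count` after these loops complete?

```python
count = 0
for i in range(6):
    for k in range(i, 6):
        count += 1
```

Upper triangle: 6 + 5 + ... + 1
`count` takes the values: 0 → 1 → 2 → 3 → 4 → 5 → 6 → 7 → 8 → 9 → 10 → 11 → 12 → 13 → 14 → 15 → 16 → 17 → 18 → 19 → 20 → 21

Answer: 21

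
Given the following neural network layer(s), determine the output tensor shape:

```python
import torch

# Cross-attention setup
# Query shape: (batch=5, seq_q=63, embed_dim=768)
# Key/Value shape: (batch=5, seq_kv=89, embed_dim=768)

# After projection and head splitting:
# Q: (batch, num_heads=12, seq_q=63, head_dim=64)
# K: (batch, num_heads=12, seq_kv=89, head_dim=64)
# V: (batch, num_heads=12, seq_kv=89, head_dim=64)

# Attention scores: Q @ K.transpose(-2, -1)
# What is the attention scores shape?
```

Input: (5, 63, 768) -> Output: (5, 12, 63, 89)

Answer: (5, 12, 63, 89)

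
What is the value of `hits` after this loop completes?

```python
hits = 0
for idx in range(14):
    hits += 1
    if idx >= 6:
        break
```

Loop breaks when idx reaches 6, hits is 7
`hits` takes the values: 0 → 1 → 2 → 3 → 4 → 5 → 6 → 7

Answer: 7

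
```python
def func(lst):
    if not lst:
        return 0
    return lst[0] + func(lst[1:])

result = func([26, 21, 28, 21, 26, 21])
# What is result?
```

26 + 21 + 28 + 21 + 26 + 21 + 0 = 143

Answer: 143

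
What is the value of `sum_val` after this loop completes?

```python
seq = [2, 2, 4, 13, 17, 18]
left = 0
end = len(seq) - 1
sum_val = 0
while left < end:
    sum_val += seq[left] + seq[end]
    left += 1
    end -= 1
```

Sum of pairs from ends
`sum_val` takes the values: 0 → 20 → 39 → 56

Answer: 56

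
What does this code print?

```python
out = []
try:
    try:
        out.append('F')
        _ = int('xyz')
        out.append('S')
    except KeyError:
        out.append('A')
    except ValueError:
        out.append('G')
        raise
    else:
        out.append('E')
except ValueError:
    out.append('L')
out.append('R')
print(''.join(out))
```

Execution trace: 'F' (inner try body) → 'G' (inner except ValueError) → 'L' (outer except ValueError) → 'R' (after the try/except). Output: FGLR

Answer: FGLR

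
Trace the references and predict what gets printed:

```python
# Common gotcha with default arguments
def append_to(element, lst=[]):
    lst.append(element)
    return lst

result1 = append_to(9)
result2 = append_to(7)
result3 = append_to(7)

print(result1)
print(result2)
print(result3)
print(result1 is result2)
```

Key concept: mutable default argument gotcha.
Step by step:
`result1 = append_to(9)` → result1 = [9]
`result2 = append_to(7)` → result1 = [9, 7] (same object as result2); result2 = [9, 7] (same object as result1)
`result3 = append_to(7)` → result1 = [9, 7, 7] (same object as result2, result3); result2 = [9, 7, 7] (same object as result1, result3); result3 = [9, 7, 7] (same object as result1, result2)
`print(result1)` → prints [9, 7, 7]
`print(result2)` → prints [9, 7, 7]
`print(result3)` → prints [9, 7, 7]
`print(result1 is result2)` → prints True

Answer:
[9, 7, 7]
[9, 7, 7]
[9, 7, 7]
True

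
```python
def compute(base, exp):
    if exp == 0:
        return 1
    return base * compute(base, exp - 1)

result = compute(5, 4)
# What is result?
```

compute(5, 4) = 5 * 5 * 5 * 5 = 625

Answer: 625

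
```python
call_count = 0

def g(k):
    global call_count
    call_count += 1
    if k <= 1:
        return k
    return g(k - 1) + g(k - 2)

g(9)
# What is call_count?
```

Calls(k) = 1 + Calls(k-1) + Calls(k-2); Calls(0)=Calls(1)=1. For k=9 this gives 109.

Answer: 109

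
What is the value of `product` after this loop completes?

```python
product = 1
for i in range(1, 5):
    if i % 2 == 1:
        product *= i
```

Product of odd numbers 1 to 4
`product` takes the values: 1 → 3

Answer: 3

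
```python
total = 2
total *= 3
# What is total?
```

Trace:
`total = 2` → total = 2
`total *= 3` → total = 6
So total = 6

Answer: 6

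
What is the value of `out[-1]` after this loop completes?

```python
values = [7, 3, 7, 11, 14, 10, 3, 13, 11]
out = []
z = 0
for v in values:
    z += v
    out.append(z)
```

Cumulative sum ends at 79
`out` takes the values: [] → [7] → [7, 10] → [7, 10, 17] → [7, 10, 17, 28] → [7, 10, 17, 28, 42] → [7, 10, 17, 28, 42, 52] → [7, 10, 17, 28, 42, 52, 55] → [7, 10, 17, 28, 42, 52, 55, 68] → [7, 10, 17, 28, 42, 52, 55, 68, 79]
So `out[-1]` = 79

Answer: 79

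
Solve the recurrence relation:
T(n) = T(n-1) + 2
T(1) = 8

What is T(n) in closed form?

Unrolling: T(n) = T(1) + 2·(n-1) = 8 + 2(n-1) = 2n + 6.

Answer: T(n) = 2n + 6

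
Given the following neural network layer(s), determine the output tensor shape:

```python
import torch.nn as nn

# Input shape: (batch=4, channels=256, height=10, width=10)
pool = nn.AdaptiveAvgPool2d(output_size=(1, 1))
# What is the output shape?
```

Input: (4, 256, 10, 10) -> Output: (4, 256, 1, 1)

Answer: (4, 256, 1, 1)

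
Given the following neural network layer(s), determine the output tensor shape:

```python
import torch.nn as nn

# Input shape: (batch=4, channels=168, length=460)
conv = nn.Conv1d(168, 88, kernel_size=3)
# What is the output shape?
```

Input: (4, 168, 460) -> Output: (4, 88, 458)

Answer: (4, 88, 458)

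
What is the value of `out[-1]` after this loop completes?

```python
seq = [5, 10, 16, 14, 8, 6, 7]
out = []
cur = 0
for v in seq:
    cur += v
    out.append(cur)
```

Cumulative sum ends at 66
`out` takes the values: [] → [5] → [5, 15] → [5, 15, 31] → [5, 15, 31, 45] → [5, 15, 31, 45, 53] → [5, 15, 31, 45, 53, 59] → [5, 15, 31, 45, 53, 59, 66]
So `out[-1]` = 66

Answer: 66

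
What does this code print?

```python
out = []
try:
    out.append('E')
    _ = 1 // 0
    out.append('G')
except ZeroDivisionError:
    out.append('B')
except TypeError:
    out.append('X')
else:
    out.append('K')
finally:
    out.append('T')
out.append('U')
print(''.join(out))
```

Execution trace: 'E' (try body) → 'B' (except ZeroDivisionError) → 'T' (finally) → 'U' (after the try/except). Output: EBTU

Answer: EBTU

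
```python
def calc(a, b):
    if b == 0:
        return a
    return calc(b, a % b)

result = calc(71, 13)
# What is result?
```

calc(71, 13) -> calc(13, 6) -> calc(6, 1) -> calc(1, 0) -> 1

Answer: 1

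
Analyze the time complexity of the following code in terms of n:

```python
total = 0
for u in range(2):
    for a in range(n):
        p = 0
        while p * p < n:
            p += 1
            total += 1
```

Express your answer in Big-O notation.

Each loop level contributes: 1 × n × √n. Multiplying the contributions gives O(n√n).

Answer: O(n√n)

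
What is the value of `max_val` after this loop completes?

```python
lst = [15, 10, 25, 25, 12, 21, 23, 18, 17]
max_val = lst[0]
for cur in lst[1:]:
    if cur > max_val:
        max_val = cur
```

Maximum of [15, 10, 25, 25, 12, 21, 23, 18, 17]
`max_val` takes the values: 15 → 25

Answer: 25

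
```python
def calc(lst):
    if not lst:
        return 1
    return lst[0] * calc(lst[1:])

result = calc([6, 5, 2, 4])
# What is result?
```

Product over [6, 5, 2, 4] = 6 * 5 * 2 * 4 = 240

Answer: 240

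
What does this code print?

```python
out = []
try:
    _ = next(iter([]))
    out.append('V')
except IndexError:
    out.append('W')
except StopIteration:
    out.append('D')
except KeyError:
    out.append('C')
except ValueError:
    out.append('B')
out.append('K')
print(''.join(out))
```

Execution trace: 'D' (except StopIteration) → 'K' (after the try/except). Output: DK

Answer: DK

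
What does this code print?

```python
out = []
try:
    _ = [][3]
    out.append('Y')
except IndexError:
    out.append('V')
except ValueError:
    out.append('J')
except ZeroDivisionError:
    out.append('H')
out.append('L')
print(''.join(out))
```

Execution trace: 'V' (except IndexError) → 'L' (after the try/except). Output: VL

Answer: VL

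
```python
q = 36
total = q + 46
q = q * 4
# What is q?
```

Trace:
`q = 36` → q = 36
`total = q + 46` → total = 82
`q = q * 4` → q = 144
So q = 144

Answer: 144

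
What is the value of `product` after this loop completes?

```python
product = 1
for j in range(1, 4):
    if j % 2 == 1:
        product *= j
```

Product of odd numbers 1 to 3
`product` takes the values: 1 → 3

Answer: 3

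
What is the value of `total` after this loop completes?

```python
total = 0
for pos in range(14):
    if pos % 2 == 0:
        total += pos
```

Sum of even numbers 0 to 13
`total` takes the values: 0 → 2 → 6 → 12 → 20 → 30 → 42

Answer: 42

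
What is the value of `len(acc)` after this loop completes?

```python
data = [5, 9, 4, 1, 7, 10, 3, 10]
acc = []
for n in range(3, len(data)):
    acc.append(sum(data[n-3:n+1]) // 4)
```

Number of 4-element averages
`acc` takes the values: [] → [4] → [4, 5] → [4, 5, 5] → [4, 5, 5, 5] → [4, 5, 5, 5, 7]
So `len(acc)` = 5

Answer: 5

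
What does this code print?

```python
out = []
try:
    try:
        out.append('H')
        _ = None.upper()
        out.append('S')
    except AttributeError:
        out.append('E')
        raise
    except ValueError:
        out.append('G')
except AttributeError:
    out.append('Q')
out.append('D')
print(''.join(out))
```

Execution trace: 'H' (try body) → 'E' (except AttributeError) → 'Q' (outer except AttributeError) → 'D' (after the try/except). Output: HEQD

Answer: HEQD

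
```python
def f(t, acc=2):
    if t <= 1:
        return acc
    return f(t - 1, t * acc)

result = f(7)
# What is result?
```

Accumulator trace (n, acc): (7, 2) -> (6, 14) -> (5, 84) -> (4, 420) -> (3, 1680) -> (2, 5040) -> (1, 10080) -> return 10080

Answer: 10080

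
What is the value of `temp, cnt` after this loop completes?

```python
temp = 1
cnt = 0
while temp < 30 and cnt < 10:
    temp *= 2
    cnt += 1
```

Double until >= 30 or 10 iterations
`temp, cnt` takes the values: (1, 0) → (2, 0) → (2, 1) → (4, 1) → (4, 2) → (8, 2) → (8, 3) → (16, 3) → (16, 4) → (32, 4) → (32, 5)

Answer: 32, 5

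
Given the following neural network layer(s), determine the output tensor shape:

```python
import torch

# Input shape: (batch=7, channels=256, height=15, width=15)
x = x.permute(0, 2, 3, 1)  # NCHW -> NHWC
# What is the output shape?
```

Input: (7, 256, 15, 15) -> Output: (7, 15, 15, 256)

Answer: (7, 15, 15, 256)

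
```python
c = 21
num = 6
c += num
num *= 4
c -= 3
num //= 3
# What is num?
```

Trace:
`c = 21` → c = 21
`num = 6` → num = 6
`c += num` → c = 27
`num *= 4` → num = 24
`c -= 3` → c = 24
`num //= 3` → num = 8
So num = 8

Answer: 8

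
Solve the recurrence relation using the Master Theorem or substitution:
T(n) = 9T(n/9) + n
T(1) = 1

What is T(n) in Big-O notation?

By Master Theorem: a=9, b=9, f(n)=n. Since log_9(9) = 1 and f(n) = Θ(n^1), Case 2 applies. T(n) = O(n log n).

Answer: O(n log n)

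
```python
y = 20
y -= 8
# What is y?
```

Trace:
`y = 20` → y = 20
`y -= 8` → y = 12
So y = 12

Answer: 12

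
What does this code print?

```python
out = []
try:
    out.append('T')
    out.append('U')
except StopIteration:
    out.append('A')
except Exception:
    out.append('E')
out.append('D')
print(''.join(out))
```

Execution trace: 'T' (try body) → 'U' (try body, no exception) → 'D' (after the try/except). Output: TUD

Answer: TUD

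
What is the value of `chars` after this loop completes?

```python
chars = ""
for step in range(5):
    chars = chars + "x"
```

Repeat 'x' 5 times
`chars` takes the values: "" → "x" → "xx" → "xxx" → "xxxx" → "xxxxx"

Answer: "xxxxx"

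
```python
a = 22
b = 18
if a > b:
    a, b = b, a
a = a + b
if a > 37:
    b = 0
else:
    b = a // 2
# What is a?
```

Trace:
`a = 22` → a = 22
`b = 18` → b = 18
`if a > b: ...` → a > b is True → a = 18; b = 22
`a = a + b` → a = 40
`if a > 37: ...` → a > 37 is True → b = 0
So a = 40

Answer: 40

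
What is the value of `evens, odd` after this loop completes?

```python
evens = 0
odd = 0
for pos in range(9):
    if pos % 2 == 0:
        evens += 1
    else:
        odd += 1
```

Count evens and odds in range(9)
`evens, odd` takes the values: (0, 0) → (1, 0) → (1, 1) → (2, 1) → (2, 2) → (3, 2) → (3, 3) → (4, 3) → (4, 4) → (5, 4)

Answer: 5, 4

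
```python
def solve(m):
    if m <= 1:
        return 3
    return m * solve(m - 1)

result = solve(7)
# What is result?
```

solve(7) = 7 * 6 * 5 * 4 * 3 * 2 * 3 = 15120

Answer: 15120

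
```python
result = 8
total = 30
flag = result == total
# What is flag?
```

Trace:
`result = 8` → result = 8
`total = 30` → total = 30
`flag = result == total` → flag = False
So flag = False

Answer: False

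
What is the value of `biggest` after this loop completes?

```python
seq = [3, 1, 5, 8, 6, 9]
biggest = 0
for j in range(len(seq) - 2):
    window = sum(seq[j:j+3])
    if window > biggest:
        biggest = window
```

Max sum of 3-element window in [3, 1, 5, 8, 6, 9]
`biggest` takes the values: 0 → 9 → 14 → 19 → 23

Answer: 23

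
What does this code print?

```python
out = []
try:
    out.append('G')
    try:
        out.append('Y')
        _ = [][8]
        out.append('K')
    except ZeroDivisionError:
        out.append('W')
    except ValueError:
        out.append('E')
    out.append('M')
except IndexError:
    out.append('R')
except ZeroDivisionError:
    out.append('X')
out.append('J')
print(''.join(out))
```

Execution trace: 'G' (try body) → 'Y' (inner try body) → 'R' (except IndexError) → 'J' (after the try/except). Output: GYRJ

Answer: GYRJ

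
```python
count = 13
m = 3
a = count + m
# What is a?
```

Trace:
`count = 13` → count = 13
`m = 3` → m = 3
`a = count + m` → a = 16
So a = 16

Answer: 16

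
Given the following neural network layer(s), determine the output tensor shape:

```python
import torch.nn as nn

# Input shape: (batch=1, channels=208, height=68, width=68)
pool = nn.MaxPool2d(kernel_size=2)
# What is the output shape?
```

Input: (1, 208, 68, 68) -> Output: (1, 208, 34, 34)

Answer: (1, 208, 34, 34)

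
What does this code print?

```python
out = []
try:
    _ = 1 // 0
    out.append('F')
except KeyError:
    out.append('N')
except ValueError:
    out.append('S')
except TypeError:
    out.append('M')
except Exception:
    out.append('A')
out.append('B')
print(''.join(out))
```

Execution trace: 'A' (except Exception) → 'B' (after the try/except). Output: AB

Answer: AB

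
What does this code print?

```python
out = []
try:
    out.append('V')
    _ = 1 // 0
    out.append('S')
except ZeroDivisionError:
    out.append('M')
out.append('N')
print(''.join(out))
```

Execution trace: 'V' (try body) → 'M' (except ZeroDivisionError) → 'N' (after the try/except). Output: VMN

Answer: VMN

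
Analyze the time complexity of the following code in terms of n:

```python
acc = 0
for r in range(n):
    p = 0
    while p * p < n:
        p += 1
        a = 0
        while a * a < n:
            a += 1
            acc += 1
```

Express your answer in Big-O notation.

Each loop level contributes: n × √n × √n. Multiplying the contributions gives O(n^2).

Answer: O(n^2)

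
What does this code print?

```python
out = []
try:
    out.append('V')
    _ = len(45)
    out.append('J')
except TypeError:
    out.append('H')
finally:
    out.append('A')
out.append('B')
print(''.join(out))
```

Execution trace: 'V' (try body) → 'H' (except TypeError) → 'A' (finally) → 'B' (after the try/except). Output: VHAB

Answer: VHAB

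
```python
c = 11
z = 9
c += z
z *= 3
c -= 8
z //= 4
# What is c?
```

Trace:
`c = 11` → c = 11
`z = 9` → z = 9
`c += z` → c = 20
`z *= 3` → z = 27
`c -= 8` → c = 12
`z //= 4` → z = 6
So c = 12

Answer: 12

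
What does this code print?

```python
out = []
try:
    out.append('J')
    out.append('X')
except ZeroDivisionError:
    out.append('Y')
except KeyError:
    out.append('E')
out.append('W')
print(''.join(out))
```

Execution trace: 'J' (try body) → 'X' (try body, no exception) → 'W' (after the try/except). Output: JXW

Answer: JXW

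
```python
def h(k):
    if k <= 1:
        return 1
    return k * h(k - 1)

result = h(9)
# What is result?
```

h(9) = 9 * 8 * 7 * 6 * 5 * 4 * 3 * 2 * 1 = 362880

Answer: 362880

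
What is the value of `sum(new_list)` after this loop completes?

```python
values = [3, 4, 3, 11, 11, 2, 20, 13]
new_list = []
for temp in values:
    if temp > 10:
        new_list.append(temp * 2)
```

Sum of doubled values > 10
`new_list` takes the values: [] → [22] → [22, 22] → [22, 22, 40] → [22, 22, 40, 26]
So `sum(new_list)` = 110

Answer: 110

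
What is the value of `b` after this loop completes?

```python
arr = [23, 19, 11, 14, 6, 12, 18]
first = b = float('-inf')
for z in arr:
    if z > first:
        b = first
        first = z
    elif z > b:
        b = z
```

Second largest (with repeats) in [23, 19, 11, 14, 6, 12, 18]
`b` takes the values: -inf → 19

Answer: 19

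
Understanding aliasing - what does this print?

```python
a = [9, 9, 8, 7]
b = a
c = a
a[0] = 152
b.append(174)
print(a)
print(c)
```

Key concept: multiple aliases.
Step by step:
`a = [9, 9, 8, 7]` → a = [9, 9, 8, 7]
`b = a` → b = [9, 9, 8, 7] (same object as a)
`c = a` → c = [9, 9, 8, 7] (same object as a, b)
`a[0] = 152` → a = [152, 9, 8, 7] (same object as b, c); b = [152, 9, 8, 7] (same object as a, c); c = [152, 9, 8, 7] (same object as a, b)
`b.append(174)` → a = [152, 9, 8, 7, 174] (same object as b, c); b = [152, 9, 8, 7, 174] (same object as a, c); c = [152, 9, 8, 7, 174] (same object as a, b)
`print(a)` → prints [152, 9, 8, 7, 174]
`print(c)` → prints [152, 9, 8, 7, 174]

Answer:
[152, 9, 8, 7, 174]
[152, 9, 8, 7, 174]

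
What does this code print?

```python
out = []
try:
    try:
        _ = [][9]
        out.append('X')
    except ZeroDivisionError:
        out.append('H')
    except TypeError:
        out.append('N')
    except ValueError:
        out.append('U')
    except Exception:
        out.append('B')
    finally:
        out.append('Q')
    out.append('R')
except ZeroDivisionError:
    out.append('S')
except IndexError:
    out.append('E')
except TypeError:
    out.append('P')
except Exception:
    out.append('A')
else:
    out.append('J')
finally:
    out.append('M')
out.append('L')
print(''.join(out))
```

Execution trace: 'B' (inner except Exception) → 'Q' (inner finally) → 'R' (try body, no exception) → 'J' (else) → 'M' (finally) → 'L' (after the try/except). Output: BQRJML

Answer: BQRJML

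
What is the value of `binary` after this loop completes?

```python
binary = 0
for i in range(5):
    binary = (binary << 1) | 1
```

Build 5 consecutive 1-bits: 0b11111
`binary` takes the values: 0 → 1 → 3 → 7 → 15 → 31

Answer: 31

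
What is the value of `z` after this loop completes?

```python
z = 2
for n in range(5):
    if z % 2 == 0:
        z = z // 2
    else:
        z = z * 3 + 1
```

Collatz-style transformation from 2
`z` takes the values: 2 → 1 → 4 → 2 → 1 → 4

Answer: 4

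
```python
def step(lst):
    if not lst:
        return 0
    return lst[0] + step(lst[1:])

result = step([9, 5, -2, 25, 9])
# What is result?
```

9 + 5 + (-2) + 25 + 9 + 0 = 46

Answer: 46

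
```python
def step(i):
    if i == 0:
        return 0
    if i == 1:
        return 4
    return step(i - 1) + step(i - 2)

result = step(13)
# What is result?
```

Build up from base cases: step(0)=0, step(1)=4, step(2)=4, step(3)=8, step(4)=12, step(5)=20, step(6)=32, ..., step(13)=932

Answer: 932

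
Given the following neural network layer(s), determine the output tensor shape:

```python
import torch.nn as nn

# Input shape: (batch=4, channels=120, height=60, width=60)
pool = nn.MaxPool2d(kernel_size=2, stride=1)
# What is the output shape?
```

Input: (4, 120, 60, 60) -> Output: (4, 120, 59, 59)

Answer: (4, 120, 59, 59)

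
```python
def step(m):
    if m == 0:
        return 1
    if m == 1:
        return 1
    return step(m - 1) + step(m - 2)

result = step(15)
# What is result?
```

Build up from base cases: step(0)=1, step(1)=1, step(2)=2, step(3)=3, step(4)=5, step(5)=8, step(6)=13, ..., step(15)=987

Answer: 987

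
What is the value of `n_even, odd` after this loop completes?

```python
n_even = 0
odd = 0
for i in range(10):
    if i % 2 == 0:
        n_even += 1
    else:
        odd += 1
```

Count evens and odds in range(10)
`n_even, odd` takes the values: (0, 0) → (1, 0) → (1, 1) → (2, 1) → (2, 2) → (3, 2) → (3, 3) → (4, 3) → (4, 4) → (5, 4) → (5, 5)

Answer: 5, 5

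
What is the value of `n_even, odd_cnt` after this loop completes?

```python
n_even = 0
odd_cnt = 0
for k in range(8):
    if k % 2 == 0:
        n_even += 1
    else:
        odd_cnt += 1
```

Count evens and odds in range(8)
`n_even, odd_cnt` takes the values: (0, 0) → (1, 0) → (1, 1) → (2, 1) → (2, 2) → (3, 2) → (3, 3) → (4, 3) → (4, 4)

Answer: 4, 4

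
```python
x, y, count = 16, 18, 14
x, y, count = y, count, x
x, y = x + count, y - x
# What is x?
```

Trace:
`x, y, count = 16, 18, 14` → x = 16; y = 18; count = 14
`x, y, count = y, count, x` → x = 18; y = 14; count = 16
`x, y = x + count, y - x` → x = 34; y = -4
So x = 34

Answer: 34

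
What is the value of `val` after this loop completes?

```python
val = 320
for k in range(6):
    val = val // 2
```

Halve 6 times: 320 // 2^6 = 5
`val` takes the values: 320 → 160 → 80 → 40 → 20 → 10 → 5

Answer: 5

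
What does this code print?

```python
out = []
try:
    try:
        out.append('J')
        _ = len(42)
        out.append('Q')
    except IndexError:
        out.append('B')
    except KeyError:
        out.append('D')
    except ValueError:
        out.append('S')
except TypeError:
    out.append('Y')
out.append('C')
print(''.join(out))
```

Execution trace: 'J' (try body) → 'Y' (outer except TypeError) → 'C' (after the try/except). Output: JYC

Answer: JYC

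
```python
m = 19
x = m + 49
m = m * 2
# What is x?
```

Trace:
`m = 19` → m = 19
`x = m + 49` → x = 68
`m = m * 2` → m = 38
So x = 68

Answer: 68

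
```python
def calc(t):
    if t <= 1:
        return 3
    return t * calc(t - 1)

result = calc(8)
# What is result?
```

calc(8) = 8 * 7 * 6 * 5 * 4 * 3 * 2 * 3 = 120960

Answer: 120960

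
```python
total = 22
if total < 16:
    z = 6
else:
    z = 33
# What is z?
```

Trace:
`total = 22` → total = 22
`if total < 16: ...` → total < 16 is False, take else branch → z = 33
So z = 33

Answer: 33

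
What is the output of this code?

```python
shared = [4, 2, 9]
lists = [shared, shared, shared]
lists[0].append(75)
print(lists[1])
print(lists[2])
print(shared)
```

Key concept: list of same reference.
Step by step:
`shared = [4, 2, 9]` → shared = [4, 2, 9]
`lists = [shared, shared, shared]` → lists = [[4, 2, 9], [4, 2, 9], [4, 2, 9]]
`lists[0].append(75)` → shared = [4, 2, 9, 75]; lists = [[4, 2, 9, 75], [4, 2, 9, 75], [4, 2, 9, 75]]
`print(lists[1])` → prints [4, 2, 9, 75]
`print(lists[2])` → prints [4, 2, 9, 75]
`print(shared)` → prints [4, 2, 9, 75]

Answer:
[4, 2, 9, 75]
[4, 2, 9, 75]
[4, 2, 9, 75]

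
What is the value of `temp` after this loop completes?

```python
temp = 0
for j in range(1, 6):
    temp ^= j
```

XOR of 1 to 5
`temp` takes the values: 0 → 1 → 3 → 0 → 4 → 1

Answer: 1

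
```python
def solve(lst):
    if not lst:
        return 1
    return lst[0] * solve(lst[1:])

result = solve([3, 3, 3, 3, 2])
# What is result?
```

Product over [3, 3, 3, 3, 2] = 3 * 3 * 3 * 3 * 2 = 162

Answer: 162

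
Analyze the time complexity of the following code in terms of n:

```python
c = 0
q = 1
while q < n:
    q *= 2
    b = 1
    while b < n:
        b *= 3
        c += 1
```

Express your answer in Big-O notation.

Each loop level contributes: log n × log n. Multiplying the contributions gives O(log² n).

Answer: O(log² n)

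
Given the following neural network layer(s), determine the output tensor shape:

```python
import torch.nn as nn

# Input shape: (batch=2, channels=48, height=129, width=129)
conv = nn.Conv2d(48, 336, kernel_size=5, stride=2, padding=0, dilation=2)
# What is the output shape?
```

Input: (2, 48, 129, 129) -> Output: (2, 336, 61, 61)

Answer: (2, 336, 61, 61)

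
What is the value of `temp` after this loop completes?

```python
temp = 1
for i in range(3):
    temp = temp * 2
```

Multiply by 2, 3 times: 1 * 2^3 = 8
`temp` takes the values: 1 → 2 → 4 → 8

Answer: 8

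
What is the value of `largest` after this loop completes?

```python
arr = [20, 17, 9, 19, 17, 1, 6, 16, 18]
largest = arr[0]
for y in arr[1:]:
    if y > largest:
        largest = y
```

Maximum of [20, 17, 9, 19, 17, 1, 6, 16, 18]
`largest` takes the values: 20

Answer: 20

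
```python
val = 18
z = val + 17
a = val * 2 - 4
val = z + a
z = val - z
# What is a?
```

Trace:
`val = 18` → val = 18
`z = val + 17` → z = 35
`a = val * 2 - 4` → a = 32
`val = z + a` → val = 67
`z = val - z` → z = 32
So a = 32

Answer: 32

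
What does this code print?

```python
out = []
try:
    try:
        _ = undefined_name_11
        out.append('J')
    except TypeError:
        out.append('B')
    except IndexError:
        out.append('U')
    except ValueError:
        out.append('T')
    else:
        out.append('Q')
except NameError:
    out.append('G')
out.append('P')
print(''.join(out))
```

Execution trace: 'G' (outer except NameError) → 'P' (after the try/except). Output: GP

Answer: GP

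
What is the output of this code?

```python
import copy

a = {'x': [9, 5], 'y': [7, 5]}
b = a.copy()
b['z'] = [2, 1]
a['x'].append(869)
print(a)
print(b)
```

Key concept: shallow copy of dict with mutable values.
Step by step:
`a = {'x': [9, 5], 'y': [7, 5]}` → a = {'x': [9, 5], 'y': [7, 5]}
`b = a.copy()` → b = {'x': [9, 5], 'y': [7, 5]}
`b['z'] = [2, 1]` → b = {'x': [9, 5], 'y': [7, 5], 'z': [2, 1]}
`a['x'].append(869)` → a = {'x': [9, 5, 869], 'y': [7, 5]}; b = {'x': [9, 5, 869], 'y': [7, 5], 'z': [2, 1]}
`print(a)` → prints {'x': [9, 5, 869], 'y': [7, 5]}
`print(b)` → prints {'x': [9, 5, 869], 'y': [7, 5], 'z': [2, 1]}

Answer:
{'x': [9, 5, 869], 'y': [7, 5]}
{'x': [9, 5, 869], 'y': [7, 5], 'z': [2, 1]}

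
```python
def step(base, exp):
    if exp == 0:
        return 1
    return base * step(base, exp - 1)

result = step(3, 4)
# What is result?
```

step(3, 4) = 3 * 3 * 3 * 3 = 81

Answer: 81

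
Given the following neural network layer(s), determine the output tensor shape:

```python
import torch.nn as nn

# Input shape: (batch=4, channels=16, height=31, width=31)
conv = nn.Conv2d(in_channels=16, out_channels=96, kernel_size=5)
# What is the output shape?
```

Input: (4, 16, 31, 31) -> Output: (4, 96, 27, 27)

Answer: (4, 96, 27, 27)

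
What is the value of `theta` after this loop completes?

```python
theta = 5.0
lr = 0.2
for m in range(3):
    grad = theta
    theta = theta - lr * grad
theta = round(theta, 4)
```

Gradient descent: w = 5.0 * (1 - 0.2)^3
`theta` takes the values: 5.0 → 4.0 → 3.2 → 2.56

Answer: 2.56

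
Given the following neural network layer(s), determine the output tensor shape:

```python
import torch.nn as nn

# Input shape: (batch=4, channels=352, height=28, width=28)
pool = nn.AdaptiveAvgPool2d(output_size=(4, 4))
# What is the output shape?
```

Input: (4, 352, 28, 28) -> Output: (4, 352, 4, 4)

Answer: (4, 352, 4, 4)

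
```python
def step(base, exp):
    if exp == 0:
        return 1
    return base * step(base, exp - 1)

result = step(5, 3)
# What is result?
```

step(5, 3) = 5 * 5 * 5 = 125

Answer: 125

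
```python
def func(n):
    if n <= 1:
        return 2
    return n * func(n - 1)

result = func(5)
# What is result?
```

func(5) = 5 * 4 * 3 * 2 * 2 = 240

Answer: 240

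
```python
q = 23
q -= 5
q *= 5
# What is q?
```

Trace:
`q = 23` → q = 23
`q -= 5` → q = 18
`q *= 5` → q = 90
So q = 90

Answer: 90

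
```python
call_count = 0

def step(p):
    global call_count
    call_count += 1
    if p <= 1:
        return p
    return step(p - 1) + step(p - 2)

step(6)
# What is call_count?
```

Calls(p) = 1 + Calls(p-1) + Calls(p-2); Calls(0)=Calls(1)=1. For p=6 this gives 25.

Answer: 25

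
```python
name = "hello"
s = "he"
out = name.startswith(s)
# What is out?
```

Trace:
`name = "hello"` → name = 'hello'
`s = "he"` → s = 'he'
`out = name.startswith(s)` → out = True
So out = True

Answer: True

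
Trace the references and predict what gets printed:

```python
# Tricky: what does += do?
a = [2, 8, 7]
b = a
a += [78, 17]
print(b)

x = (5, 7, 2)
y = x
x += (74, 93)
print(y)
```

Key concept: += behavior differs for mutable vs immutable.
Step by step:
`a = [2, 8, 7]` → a = [2, 8, 7]
`b = a` → b = [2, 8, 7] (same object as a)
`a += [78, 17]` → a = [2, 8, 7, 78, 17] (same object as b); b = [2, 8, 7, 78, 17] (same object as a)
`print(b)` → prints [2, 8, 7, 78, 17]
`x = (5, 7, 2)` → x = (5, 7, 2)
`y = x` → y = (5, 7, 2)
`x += (74, 93)` → x = (5, 7, 2, 74, 93)
`print(y)` → prints (5, 7, 2)

Answer:
[2, 8, 7, 78, 17]
(5, 7, 2)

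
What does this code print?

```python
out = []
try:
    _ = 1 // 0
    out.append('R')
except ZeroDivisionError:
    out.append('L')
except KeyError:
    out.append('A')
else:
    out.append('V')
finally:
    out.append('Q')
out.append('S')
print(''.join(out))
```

Execution trace: 'L' (except ZeroDivisionError) → 'Q' (finally) → 'S' (after the try/except). Output: LQS

Answer: LQS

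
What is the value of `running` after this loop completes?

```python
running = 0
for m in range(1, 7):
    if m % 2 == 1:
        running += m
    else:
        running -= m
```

Add odd, subtract even
`running` takes the values: 0 → 1 → -1 → 2 → -2 → 3 → -3

Answer: -3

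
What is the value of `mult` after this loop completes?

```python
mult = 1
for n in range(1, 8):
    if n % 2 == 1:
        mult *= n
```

Product of odd numbers 1 to 7
`mult` takes the values: 1 → 3 → 15 → 105

Answer: 105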